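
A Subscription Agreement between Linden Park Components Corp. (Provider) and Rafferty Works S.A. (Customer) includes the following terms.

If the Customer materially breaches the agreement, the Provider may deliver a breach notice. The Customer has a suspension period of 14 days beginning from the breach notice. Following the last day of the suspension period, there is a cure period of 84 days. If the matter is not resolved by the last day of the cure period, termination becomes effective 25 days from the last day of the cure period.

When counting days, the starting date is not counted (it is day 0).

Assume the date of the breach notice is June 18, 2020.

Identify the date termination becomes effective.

Adding 14 calendar days to June 18, 2020 gives July 2, 2020, which is the last day of the suspension period.
Adding 84 calendar days to July 2, 2020 gives September 24, 2020, which is the last day of the cure period.
The date termination becomes effective: September 24, 2020 + 25 days = October 19, 2020.

October 19, 2020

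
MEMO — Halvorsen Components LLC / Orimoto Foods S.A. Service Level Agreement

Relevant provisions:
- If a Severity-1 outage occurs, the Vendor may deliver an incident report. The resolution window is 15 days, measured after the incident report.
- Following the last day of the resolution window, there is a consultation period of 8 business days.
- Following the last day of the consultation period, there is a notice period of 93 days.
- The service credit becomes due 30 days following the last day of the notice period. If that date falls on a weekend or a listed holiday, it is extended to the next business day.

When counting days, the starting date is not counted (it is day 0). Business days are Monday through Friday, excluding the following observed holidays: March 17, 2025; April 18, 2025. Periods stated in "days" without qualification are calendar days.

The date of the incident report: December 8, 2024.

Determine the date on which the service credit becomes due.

Adding 15 calendar days to December 8, 2024 gives December 23, 2024, which is the last day of the resolution window.
The last day of the consultation period: counting 8 business days from Monday, December 23, 2024 (Dec 24, Dec 25, Dec 26, Dec 27, Dec 30, Dec 31, Jan 1, Jan 2, skipping weekends) reaches Thursday, January 2, 2025.
The last day of the notice period: January 2, 2025 + 93 days = April 5, 2025.
The date on which the service credit becomes due: 30 calendar days after April 5, 2025 is May 5, 2025. May 5, 2025 is a Monday and is not a listed holiday, so no roll-forward applies.

May 5, 2025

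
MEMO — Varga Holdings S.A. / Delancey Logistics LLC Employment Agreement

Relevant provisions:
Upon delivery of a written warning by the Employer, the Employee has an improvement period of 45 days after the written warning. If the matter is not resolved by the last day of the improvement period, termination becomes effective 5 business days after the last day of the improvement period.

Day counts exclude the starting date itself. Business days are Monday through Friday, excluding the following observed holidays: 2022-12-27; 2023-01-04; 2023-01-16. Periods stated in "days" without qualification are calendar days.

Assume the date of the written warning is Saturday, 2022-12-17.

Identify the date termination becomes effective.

2023-02-07

The last day of the improvement period: 2022-12-17 + 45 days = 2023-01-31.
The date termination becomes effective: counting 5 business days from Tuesday, 2023-01-31 (Feb 1, Feb 2, Feb 3, Feb 6, Feb 7, skipping weekends) reaches Tuesday, 2023-02-07.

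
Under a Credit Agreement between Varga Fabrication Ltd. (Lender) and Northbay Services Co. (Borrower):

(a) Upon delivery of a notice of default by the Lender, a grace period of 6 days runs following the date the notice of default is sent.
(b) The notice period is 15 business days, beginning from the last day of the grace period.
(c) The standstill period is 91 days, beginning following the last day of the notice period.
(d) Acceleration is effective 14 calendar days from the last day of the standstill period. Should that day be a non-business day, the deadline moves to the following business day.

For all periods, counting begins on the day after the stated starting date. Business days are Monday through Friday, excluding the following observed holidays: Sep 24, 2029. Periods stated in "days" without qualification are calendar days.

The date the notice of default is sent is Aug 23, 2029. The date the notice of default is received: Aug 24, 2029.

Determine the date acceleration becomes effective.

Jan 2, 2030

Adding 6 calendar days to Aug 23, 2029 gives Aug 29, 2029, which is the last day of the grace period.
The last day of the notice period: 15 business days after Wednesday, Aug 29, 2029, skipping weekends — Aug 30, Aug 31, Sep 3, Sep 4, …, Sep 17, Sep 18, Sep 19 — lands on Wednesday, Sep 19, 2029.
The last day of the standstill period: Sep 19, 2029 + 91 days = Dec 19, 2029.
The date acceleration becomes effective: Dec 19, 2029 + 14 days = Jan 2, 2030. Jan 2, 2030 is a Wednesday and is not a listed holiday, so no roll-forward applies.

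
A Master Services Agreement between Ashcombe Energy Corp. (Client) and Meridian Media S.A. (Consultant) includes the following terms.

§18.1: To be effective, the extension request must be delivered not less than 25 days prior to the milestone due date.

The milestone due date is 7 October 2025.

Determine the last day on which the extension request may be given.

12 September 2025

7 October 2025 minus 25 days is 12 September 2025.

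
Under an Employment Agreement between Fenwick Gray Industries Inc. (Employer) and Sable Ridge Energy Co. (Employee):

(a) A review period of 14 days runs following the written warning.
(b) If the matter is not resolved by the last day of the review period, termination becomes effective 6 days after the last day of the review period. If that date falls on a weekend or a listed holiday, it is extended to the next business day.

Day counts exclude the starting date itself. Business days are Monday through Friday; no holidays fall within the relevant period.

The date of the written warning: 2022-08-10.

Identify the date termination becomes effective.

Adding 14 calendar days to 2022-08-10 gives 2022-08-24, which is the last day of the review period.
The date termination becomes effective: 6 calendar days after 2022-08-24 is 2022-08-30. 2022-08-30 is a Tuesday, so no roll-forward applies.

2022-08-30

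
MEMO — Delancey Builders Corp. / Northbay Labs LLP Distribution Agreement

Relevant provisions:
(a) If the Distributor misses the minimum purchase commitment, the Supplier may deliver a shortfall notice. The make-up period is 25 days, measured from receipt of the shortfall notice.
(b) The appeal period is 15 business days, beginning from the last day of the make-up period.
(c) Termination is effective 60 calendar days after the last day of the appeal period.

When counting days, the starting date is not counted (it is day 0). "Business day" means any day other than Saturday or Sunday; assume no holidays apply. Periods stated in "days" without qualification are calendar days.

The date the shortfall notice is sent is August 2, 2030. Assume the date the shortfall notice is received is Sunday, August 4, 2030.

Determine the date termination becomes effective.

Adding 25 calendar days to August 4, 2030 gives August 29, 2030, which is the last day of the make-up period.
From Thursday, August 29, 2030, 15 business days (Aug 30, Sep 2, Sep 3, Sep 4, …, Sep 17, Sep 18, Sep 19, skipping weekends) brings us to Thursday, September 19, 2030, which is the last day of the appeal period.
Adding 60 calendar days to September 19, 2030 gives November 18, 2030, which is the date termination becomes effective.

November 18, 2030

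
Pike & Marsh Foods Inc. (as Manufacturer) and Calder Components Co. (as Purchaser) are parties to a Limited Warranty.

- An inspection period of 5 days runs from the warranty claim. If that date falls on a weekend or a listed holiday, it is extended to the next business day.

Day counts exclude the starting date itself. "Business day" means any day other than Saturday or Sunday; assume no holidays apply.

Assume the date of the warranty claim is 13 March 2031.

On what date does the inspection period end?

Adding 5 calendar days to 13 March 2031 gives 18 March 2031, which is the last day of the inspection period. 18 March 2031 is a Tuesday, so no roll-forward applies.

18 March 2031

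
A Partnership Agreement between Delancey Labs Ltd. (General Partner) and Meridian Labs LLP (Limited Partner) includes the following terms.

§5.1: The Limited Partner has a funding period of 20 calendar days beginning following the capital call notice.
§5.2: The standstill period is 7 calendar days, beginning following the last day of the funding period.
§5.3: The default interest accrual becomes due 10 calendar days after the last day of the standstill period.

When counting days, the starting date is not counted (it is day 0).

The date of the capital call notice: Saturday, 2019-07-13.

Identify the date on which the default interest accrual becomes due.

2019-08-19

Adding 20 calendar days to 2019-07-13 gives 2019-08-02, which is the last day of the funding period.
Adding 7 calendar days to 2019-08-02 gives 2019-08-09, which is the last day of the standstill period.
Adding 10 calendar days to 2019-08-09 gives 2019-08-19, which is the date on which the default interest accrual becomes due.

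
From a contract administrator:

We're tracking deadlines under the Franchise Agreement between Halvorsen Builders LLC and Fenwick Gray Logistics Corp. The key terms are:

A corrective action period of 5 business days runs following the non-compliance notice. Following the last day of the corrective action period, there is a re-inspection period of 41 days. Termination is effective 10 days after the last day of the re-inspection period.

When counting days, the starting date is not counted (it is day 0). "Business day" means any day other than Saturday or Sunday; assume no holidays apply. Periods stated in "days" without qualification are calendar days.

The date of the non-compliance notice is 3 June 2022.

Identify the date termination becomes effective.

From Friday, 3 June 2022, 5 business days (Jun 6, Jun 7, Jun 8, Jun 9, Jun 10, skipping weekends) brings us to Friday, 10 June 2022, which is the last day of the corrective action period.
The last day of the re-inspection period: 41 calendar days after 10 June 2022 is 21 July 2022.
The date termination becomes effective: 21 July 2022 + 10 days = 31 July 2022.

31 July 2022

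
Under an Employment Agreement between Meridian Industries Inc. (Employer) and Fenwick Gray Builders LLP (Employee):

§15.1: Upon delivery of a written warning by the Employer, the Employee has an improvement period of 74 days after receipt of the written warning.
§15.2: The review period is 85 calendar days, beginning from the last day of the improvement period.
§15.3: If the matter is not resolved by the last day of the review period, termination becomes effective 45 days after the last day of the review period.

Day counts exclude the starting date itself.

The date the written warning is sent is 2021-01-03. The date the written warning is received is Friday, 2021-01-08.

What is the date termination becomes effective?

Adding 74 calendar days to 2021-01-08 gives 2021-03-23, which is the last day of the improvement period.
The last day of the review period: 2021-03-23 + 85 days = 2021-06-16.
Adding 45 calendar days to 2021-06-16 gives 2021-07-31, which is the date termination becomes effective.

2021-07-31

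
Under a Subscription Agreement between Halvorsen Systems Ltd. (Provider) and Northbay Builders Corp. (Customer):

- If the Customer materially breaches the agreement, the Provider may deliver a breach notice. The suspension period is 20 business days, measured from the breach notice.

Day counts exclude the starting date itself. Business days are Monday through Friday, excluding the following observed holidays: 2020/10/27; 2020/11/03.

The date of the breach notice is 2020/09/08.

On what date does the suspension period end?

The last day of the suspension period: counting 20 business days from Tuesday, 2020/09/08 (Sep 9, Sep 10, Sep 11, Sep 14, …, Oct 2, Oct 5, Oct 6, skipping weekends) reaches Tuesday, 2020/10/06.

2020/10/06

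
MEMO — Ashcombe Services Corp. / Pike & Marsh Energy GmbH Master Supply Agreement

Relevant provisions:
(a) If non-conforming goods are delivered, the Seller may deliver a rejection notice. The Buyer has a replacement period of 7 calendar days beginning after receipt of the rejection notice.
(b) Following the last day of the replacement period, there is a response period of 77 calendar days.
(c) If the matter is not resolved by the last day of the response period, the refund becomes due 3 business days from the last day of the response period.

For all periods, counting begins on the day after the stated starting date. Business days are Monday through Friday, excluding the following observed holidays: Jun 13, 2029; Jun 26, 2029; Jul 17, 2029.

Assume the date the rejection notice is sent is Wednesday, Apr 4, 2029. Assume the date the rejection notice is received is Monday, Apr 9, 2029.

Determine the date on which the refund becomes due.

The last day of the replacement period: 7 calendar days after Apr 9, 2029 is Apr 16, 2029.
The last day of the response period: 77 calendar days after Apr 16, 2029 is Jul 2, 2029.
From Monday, Jul 2, 2029, 3 business days (Jul 3, Jul 4, Jul 5, skipping weekends) brings us to Thursday, Jul 5, 2029, which is the date on which the refund becomes due.

Jul 5, 2029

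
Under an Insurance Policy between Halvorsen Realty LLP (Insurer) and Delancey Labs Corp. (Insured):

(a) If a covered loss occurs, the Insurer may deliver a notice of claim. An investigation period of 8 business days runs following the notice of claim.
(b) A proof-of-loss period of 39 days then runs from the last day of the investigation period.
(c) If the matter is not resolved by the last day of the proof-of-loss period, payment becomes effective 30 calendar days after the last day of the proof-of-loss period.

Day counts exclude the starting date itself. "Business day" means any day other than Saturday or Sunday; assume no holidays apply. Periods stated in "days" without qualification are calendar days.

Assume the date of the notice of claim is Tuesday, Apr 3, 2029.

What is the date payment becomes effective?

The last day of the investigation period: counting 8 business days from Tuesday, Apr 3, 2029 (Apr 4, Apr 5, Apr 6, Apr 9, Apr 10, Apr 11, Apr 12, Apr 13, skipping weekends) reaches Friday, Apr 13, 2029.
Adding 39 calendar days to Apr 13, 2029 gives May 22, 2029, which is the last day of the proof-of-loss period.
Adding 30 calendar days to May 22, 2029 gives Jun 21, 2029, which is the date payment becomes effective.

Jun 21, 2029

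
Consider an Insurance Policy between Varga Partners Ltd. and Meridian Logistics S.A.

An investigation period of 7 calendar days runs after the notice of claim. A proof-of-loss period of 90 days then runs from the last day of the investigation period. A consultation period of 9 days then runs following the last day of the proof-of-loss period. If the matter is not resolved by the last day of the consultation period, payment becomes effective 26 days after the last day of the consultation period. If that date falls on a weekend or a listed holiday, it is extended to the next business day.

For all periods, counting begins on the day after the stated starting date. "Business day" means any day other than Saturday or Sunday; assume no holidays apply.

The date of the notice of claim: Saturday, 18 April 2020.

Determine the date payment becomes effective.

The last day of the investigation period: 18 April 2020 + 7 days = 25 April 2020.
The last day of the proof-of-loss period: 90 calendar days after 25 April 2020 is 24 July 2020.
Adding 9 calendar days to 24 July 2020 gives 2 August 2020, which is the last day of the consultation period.
The date payment becomes effective: 26 calendar days after 2 August 2020 is 28 August 2020. 28 August 2020 is a Friday, so no roll-forward applies.

28 August 2020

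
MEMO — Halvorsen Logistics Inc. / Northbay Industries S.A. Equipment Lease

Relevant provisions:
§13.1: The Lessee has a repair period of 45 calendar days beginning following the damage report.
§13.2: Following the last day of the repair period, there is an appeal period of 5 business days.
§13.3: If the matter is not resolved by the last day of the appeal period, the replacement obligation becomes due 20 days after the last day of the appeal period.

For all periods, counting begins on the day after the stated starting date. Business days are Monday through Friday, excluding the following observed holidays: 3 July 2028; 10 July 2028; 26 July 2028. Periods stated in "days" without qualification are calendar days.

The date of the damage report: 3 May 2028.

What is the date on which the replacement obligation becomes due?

The last day of the repair period: 3 May 2028 + 45 days = 17 June 2028.
The last day of the appeal period: 5 business days after Saturday, 17 June 2028, skipping weekends — Jun 19, Jun 20, Jun 21, Jun 22, Jun 23 — lands on Friday, 23 June 2028.
The date on which the replacement obligation becomes due: 23 June 2028 + 20 days = 13 July 2028.

13 July 2028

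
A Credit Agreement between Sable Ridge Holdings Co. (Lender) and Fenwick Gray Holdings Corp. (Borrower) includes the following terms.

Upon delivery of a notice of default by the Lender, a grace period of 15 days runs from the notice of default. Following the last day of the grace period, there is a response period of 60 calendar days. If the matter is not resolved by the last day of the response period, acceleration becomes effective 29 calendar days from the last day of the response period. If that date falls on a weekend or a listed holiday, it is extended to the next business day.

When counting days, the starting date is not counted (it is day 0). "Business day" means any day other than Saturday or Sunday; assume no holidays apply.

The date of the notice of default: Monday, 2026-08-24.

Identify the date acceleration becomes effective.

The last day of the grace period: 2026-08-24 + 15 days = 2026-09-08.
The last day of the response period: 2026-09-08 + 60 days = 2026-11-07.
The date acceleration becomes effective: 29 calendar days after 2026-11-07 is 2026-12-06. That falls on a Sunday, so it rolls to the next business day, Monday, 2026-12-07.

2026-12-07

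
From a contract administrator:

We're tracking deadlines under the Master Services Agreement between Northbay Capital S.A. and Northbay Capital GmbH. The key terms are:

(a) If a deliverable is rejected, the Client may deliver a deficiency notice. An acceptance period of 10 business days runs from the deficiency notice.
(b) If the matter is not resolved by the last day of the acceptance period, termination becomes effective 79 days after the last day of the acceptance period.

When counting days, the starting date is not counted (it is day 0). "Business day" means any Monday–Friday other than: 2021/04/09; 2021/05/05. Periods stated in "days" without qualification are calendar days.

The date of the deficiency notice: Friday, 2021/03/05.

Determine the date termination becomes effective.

2021/06/06

The last day of the acceptance period: counting 10 business days from Friday, 2021/03/05 (Mar 8, Mar 9, Mar 10, Mar 11, Mar 12, Mar 15, Mar 16, Mar 17, Mar 18, Mar 19, skipping weekends) reaches Friday, 2021/03/19.
The date termination becomes effective: 2021/03/19 + 79 days = 2021/06/06.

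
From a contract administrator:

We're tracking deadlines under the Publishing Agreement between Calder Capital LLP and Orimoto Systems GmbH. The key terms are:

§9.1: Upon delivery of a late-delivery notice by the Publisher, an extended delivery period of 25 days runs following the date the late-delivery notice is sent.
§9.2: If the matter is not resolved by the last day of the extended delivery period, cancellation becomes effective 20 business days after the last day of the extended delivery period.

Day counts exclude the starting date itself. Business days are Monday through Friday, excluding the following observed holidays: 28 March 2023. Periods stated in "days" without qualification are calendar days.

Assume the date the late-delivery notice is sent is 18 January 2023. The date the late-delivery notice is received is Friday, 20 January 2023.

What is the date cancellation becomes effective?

Adding 25 calendar days to 18 January 2023 gives 12 February 2023, which is the last day of the extended delivery period.
The date cancellation becomes effective: 20 business days after Sunday, 12 February 2023, skipping weekends — Feb 13, Feb 14, Feb 15, Feb 16, …, Mar 8, Mar 9, Mar 10 — lands on Friday, 10 March 2023.

10 March 2023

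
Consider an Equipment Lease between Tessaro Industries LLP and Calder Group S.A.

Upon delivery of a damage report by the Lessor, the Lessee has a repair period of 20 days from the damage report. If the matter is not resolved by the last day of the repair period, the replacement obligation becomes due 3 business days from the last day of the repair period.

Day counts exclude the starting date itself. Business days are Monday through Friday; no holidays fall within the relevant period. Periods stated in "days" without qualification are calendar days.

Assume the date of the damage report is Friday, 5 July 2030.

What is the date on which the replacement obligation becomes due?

Adding 20 calendar days to 5 July 2030 gives 25 July 2030, which is the last day of the repair period.
The date on which the replacement obligation becomes due: 3 business days after Thursday, 25 July 2030, skipping weekends — Jul 26, Jul 29, Jul 30 — lands on Tuesday, 30 July 2030.

30 July 2030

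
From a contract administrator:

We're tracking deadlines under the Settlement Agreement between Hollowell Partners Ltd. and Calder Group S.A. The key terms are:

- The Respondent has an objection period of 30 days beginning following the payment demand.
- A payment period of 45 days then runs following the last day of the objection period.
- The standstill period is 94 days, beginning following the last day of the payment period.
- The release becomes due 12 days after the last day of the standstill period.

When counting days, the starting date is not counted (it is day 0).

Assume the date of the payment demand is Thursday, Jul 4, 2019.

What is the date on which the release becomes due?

Jan 1, 2020

The last day of the objection period: Jul 4, 2019 + 30 days = Aug 3, 2019.
Adding 45 calendar days to Aug 3, 2019 gives Sep 17, 2019, which is the last day of the payment period.
The last day of the standstill period: 94 calendar days after Sep 17, 2019 is Dec 20, 2019.
Adding 12 calendar days to Dec 20, 2019 gives Jan 1, 2020, which is the date on which the release becomes due.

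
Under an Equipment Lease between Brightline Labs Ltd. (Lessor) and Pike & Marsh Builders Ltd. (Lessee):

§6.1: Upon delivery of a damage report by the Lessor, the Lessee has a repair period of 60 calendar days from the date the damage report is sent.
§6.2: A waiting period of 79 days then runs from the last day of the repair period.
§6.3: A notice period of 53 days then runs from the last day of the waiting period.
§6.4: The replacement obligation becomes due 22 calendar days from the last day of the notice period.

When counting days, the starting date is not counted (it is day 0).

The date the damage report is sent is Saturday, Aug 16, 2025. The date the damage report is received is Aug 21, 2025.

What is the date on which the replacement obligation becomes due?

Mar 18, 2026

The last day of the repair period: 60 calendar days after Aug 16, 2025 is Oct 15, 2025.
The last day of the waiting period: 79 calendar days after Oct 15, 2025 is Jan 2, 2026.
Adding 53 calendar days to Jan 2, 2026 gives Feb 24, 2026, which is the last day of the notice period.
Adding 22 calendar days to Feb 24, 2026 gives Mar 18, 2026, which is the date on which the replacement obligation becomes due.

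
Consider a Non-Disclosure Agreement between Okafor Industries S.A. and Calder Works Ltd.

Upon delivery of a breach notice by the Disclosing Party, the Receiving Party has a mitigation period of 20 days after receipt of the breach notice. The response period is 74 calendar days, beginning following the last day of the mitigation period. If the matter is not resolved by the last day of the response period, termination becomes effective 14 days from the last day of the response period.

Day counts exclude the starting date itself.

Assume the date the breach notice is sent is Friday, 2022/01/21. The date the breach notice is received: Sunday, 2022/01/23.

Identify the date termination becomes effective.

2022/05/11

The last day of the mitigation period: 2022/01/23 + 20 days = 2022/02/12.
The last day of the response period: 74 calendar days after 2022/02/12 is 2022/04/27.
The date termination becomes effective: 2022/04/27 + 14 days = 2022/05/11.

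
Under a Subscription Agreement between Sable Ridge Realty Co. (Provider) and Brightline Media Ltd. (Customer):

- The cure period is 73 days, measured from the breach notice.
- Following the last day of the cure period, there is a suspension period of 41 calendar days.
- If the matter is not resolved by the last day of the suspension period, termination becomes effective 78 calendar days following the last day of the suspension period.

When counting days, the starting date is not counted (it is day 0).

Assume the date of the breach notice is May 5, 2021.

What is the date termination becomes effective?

November 13, 2021

The last day of the cure period: 73 calendar days after May 5, 2021 is July 17, 2021.
The last day of the suspension period: July 17, 2021 + 41 days = August 27, 2021.
The date termination becomes effective: 78 calendar days after August 27, 2021 is November 13, 2021.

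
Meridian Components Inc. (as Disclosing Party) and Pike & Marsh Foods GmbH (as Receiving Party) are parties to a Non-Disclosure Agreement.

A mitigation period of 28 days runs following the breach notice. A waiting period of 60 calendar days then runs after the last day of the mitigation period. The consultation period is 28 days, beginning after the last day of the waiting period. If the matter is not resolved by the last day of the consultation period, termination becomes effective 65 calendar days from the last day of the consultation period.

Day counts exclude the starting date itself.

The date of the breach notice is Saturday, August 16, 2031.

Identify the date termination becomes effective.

February 13, 2032

The last day of the mitigation period: 28 calendar days after August 16, 2031 is September 13, 2031.
Adding 60 calendar days to September 13, 2031 gives November 12, 2031, which is the last day of the waiting period.
Adding 28 calendar days to November 12, 2031 gives December 10, 2031, which is the last day of the consultation period.
Adding 65 calendar days to December 10, 2031 gives February 13, 2032, which is the date termination becomes effective.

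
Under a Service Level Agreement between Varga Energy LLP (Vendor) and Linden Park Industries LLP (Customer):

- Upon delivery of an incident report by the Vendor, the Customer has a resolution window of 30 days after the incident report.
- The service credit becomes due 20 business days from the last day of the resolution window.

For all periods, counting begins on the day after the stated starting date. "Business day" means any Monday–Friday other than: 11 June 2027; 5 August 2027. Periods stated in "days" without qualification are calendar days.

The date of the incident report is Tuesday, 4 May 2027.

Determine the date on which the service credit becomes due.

Adding 30 calendar days to 4 May 2027 gives 3 June 2027, which is the last day of the resolution window.
The date on which the service credit becomes due: 20 business days after Thursday, 3 June 2027, skipping weekends and the listed holiday on Jun 11 — Jun 4, Jun 7, Jun 8, Jun 9, …, Jun 30, Jul 1, Jul 2 — lands on Friday, 2 July 2027.

2 July 2027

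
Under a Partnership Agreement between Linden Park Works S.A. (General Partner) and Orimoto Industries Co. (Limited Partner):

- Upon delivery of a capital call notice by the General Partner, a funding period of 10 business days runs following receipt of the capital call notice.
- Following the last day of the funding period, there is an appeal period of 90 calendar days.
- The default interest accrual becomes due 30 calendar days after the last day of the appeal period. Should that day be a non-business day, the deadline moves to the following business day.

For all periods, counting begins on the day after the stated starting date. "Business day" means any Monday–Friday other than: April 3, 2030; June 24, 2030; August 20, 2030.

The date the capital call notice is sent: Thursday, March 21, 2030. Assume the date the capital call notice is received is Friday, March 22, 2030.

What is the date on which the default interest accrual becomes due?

August 6, 2030

The last day of the funding period: 10 business days after Friday, March 22, 2030, skipping weekends and the listed holiday on Apr 3 — Mar 25, Mar 26, Mar 27, Mar 28, Mar 29, Apr 1, Apr 2, Apr 4, Apr 5, Apr 8 — lands on Monday, April 8, 2030.
The last day of the appeal period: April 8, 2030 + 90 days = July 7, 2030.
The date on which the default interest accrual becomes due: 30 calendar days after July 7, 2030 is August 6, 2030. August 6, 2030 is a Tuesday and is not a listed holiday, so no roll-forward applies.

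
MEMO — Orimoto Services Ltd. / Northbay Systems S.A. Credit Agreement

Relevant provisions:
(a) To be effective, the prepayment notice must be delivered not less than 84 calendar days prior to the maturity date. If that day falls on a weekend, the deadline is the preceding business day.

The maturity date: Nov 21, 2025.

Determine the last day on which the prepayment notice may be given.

Nov 21, 2025 minus 84 days is Aug 29, 2025. That is a Friday, so no adjustment is needed.

Aug 29, 2025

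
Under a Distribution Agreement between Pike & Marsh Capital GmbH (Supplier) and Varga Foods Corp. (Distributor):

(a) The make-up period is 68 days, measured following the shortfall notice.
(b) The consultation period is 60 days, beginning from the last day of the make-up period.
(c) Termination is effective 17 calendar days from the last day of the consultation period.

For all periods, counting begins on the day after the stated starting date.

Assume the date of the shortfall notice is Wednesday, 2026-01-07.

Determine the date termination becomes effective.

2026-06-01

Adding 68 calendar days to 2026-01-07 gives 2026-03-16, which is the last day of the make-up period.
The last day of the consultation period: 60 calendar days after 2026-03-16 is 2026-05-15.
Adding 17 calendar days to 2026-05-15 gives 2026-06-01, which is the date termination becomes effective.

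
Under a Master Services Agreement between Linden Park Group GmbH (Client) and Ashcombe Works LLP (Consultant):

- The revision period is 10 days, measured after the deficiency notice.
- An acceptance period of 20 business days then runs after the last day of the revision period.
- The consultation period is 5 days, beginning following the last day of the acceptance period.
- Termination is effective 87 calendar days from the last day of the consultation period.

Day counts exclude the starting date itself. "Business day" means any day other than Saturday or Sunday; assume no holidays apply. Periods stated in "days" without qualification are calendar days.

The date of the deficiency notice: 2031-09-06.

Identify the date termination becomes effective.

2032-01-14

Adding 10 calendar days to 2031-09-06 gives 2031-09-16, which is the last day of the revision period.
The last day of the acceptance period: 20 business days after Tuesday, 2031-09-16, skipping weekends — Sep 17, Sep 18, Sep 19, Sep 22, …, Oct 10, Oct 13, Oct 14 — lands on Tuesday, 2031-10-14.
The last day of the consultation period: 5 calendar days after 2031-10-14 is 2031-10-19.
The date termination becomes effective: 87 calendar days after 2031-10-19 is 2032-01-14.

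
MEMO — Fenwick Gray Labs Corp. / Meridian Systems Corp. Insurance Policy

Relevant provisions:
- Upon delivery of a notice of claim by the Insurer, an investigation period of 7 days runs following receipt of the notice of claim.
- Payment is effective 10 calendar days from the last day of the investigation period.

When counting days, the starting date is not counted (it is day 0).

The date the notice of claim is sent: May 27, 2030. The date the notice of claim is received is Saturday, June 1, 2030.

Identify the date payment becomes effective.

June 18, 2030

The last day of the investigation period: June 1, 2030 + 7 days = June 8, 2030.
The date payment becomes effective: June 8, 2030 + 10 days = June 18, 2030.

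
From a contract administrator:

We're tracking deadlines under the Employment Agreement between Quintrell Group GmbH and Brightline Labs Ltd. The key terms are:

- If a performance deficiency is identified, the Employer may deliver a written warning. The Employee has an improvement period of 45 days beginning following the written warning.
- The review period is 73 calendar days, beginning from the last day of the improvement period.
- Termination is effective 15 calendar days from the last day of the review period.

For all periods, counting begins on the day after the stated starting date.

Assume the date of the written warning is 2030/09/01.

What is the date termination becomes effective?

The last day of the improvement period: 2030/09/01 + 45 days = 2030/10/16.
Adding 73 calendar days to 2030/10/16 gives 2030/12/28, which is the last day of the review period.
The date termination becomes effective: 2030/12/28 + 15 days = 2031/01/12.

2031/01/12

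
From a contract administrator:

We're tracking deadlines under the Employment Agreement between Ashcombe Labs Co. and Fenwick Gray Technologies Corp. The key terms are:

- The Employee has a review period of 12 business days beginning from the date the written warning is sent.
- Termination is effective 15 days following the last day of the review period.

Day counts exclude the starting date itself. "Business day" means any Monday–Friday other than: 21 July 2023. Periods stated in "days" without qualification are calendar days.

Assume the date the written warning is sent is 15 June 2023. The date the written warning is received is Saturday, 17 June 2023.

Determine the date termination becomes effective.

18 July 2023

The last day of the review period: counting 12 business days from Thursday, 15 June 2023 (Jun 16, Jun 19, Jun 20, Jun 21, …, Jun 29, Jun 30, Jul 3, skipping weekends) reaches Monday, 3 July 2023.
The date termination becomes effective: 15 calendar days after 3 July 2023 is 18 July 2023.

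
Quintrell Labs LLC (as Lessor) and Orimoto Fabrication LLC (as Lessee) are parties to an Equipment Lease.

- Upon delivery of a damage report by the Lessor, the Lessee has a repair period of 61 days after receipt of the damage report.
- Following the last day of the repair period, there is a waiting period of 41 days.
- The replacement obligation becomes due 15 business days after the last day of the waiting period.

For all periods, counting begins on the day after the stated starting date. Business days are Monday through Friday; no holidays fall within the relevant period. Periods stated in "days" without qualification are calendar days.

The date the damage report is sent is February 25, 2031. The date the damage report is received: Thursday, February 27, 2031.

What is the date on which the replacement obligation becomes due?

June 30, 2031

Adding 61 calendar days to February 27, 2031 gives April 29, 2031, which is the last day of the repair period.
Adding 41 calendar days to April 29, 2031 gives June 9, 2031, which is the last day of the waiting period.
The date on which the replacement obligation becomes due: 15 business days after Monday, June 9, 2031, skipping weekends — Jun 10, Jun 11, Jun 12, Jun 13, …, Jun 26, Jun 27, Jun 30 — lands on Monday, June 30, 2031.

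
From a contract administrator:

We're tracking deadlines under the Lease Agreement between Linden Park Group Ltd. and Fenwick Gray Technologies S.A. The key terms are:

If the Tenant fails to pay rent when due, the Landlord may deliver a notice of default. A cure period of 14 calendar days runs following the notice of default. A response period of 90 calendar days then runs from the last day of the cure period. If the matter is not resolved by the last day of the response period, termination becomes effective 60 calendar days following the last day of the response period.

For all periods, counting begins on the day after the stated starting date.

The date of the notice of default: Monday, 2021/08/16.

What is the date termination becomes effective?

The last day of the cure period: 14 calendar days after 2021/08/16 is 2021/08/30.
The last day of the response period: 2021/08/30 + 90 days = 2021/11/28.
Adding 60 calendar days to 2021/11/28 gives 2022/01/27, which is the date termination becomes effective.

2022/01/27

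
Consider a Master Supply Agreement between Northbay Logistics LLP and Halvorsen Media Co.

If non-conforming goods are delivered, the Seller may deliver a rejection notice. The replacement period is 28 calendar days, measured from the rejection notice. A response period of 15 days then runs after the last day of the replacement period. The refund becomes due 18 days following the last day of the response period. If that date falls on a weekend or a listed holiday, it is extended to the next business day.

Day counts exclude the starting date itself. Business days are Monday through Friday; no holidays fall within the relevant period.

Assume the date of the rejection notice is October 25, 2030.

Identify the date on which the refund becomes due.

December 25, 2030

The last day of the replacement period: October 25, 2030 + 28 days = November 22, 2030.
The last day of the response period: 15 calendar days after November 22, 2030 is December 7, 2030.
The date on which the refund becomes due: December 7, 2030 + 18 days = December 25, 2030. December 25, 2030 is a Wednesday, so no roll-forward applies.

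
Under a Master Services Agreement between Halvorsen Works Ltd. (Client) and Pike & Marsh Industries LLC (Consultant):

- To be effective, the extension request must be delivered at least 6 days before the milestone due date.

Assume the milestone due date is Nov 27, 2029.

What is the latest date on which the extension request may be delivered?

Nov 21, 2029

Nov 27, 2029 minus 6 days is Nov 21, 2029.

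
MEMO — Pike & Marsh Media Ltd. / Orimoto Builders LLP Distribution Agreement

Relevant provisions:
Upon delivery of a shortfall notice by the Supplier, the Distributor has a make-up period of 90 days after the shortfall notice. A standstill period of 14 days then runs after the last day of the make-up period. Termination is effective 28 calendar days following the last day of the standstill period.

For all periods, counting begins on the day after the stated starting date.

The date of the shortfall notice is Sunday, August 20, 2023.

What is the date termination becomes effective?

December 30, 2023

Adding 90 calendar days to August 20, 2023 gives November 18, 2023, which is the last day of the make-up period.
The last day of the standstill period: 14 calendar days after November 18, 2023 is December 2, 2023.
The date termination becomes effective: 28 calendar days after December 2, 2023 is December 30, 2023.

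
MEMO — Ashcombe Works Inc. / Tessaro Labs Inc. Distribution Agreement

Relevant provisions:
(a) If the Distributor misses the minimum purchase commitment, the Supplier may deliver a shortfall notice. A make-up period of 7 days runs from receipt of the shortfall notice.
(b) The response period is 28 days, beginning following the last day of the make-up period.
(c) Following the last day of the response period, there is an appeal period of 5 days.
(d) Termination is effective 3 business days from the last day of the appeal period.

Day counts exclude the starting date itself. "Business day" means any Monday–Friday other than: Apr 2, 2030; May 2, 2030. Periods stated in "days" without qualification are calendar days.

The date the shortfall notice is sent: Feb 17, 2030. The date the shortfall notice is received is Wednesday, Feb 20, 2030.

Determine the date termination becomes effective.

Apr 5, 2030

Adding 7 calendar days to Feb 20, 2030 gives Feb 27, 2030, which is the last day of the make-up period.
Adding 28 calendar days to Feb 27, 2030 gives Mar 27, 2030, which is the last day of the response period.
The last day of the appeal period: 5 calendar days after Mar 27, 2030 is Apr 1, 2030.
The date termination becomes effective: 3 business days after Monday, Apr 1, 2030, skipping weekends and the listed holiday on Apr 2 — Apr 3, Apr 4, Apr 5 — lands on Friday, Apr 5, 2030.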